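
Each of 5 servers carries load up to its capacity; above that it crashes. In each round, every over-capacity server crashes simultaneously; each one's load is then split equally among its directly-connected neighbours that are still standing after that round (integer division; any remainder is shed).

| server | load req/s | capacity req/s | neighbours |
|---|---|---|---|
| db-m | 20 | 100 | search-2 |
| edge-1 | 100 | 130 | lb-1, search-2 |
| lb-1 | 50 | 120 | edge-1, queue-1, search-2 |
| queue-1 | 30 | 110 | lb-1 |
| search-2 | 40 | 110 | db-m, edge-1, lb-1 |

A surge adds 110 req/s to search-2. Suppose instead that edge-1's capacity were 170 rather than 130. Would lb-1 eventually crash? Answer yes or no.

With edge-1's capacity at 170:
Round 1 — search-2 at 150 > 110. search-2 crashes.
  search-2 sheds 150 req/s to db-m, edge-1, lb-1: 50 each.
    db-m: 20+50 = 70 ≤ 100
    edge-1: 100+50 = 150 ≤ 170
    lb-1: 50+50 = 100 ≤ 120
No further crashes.

no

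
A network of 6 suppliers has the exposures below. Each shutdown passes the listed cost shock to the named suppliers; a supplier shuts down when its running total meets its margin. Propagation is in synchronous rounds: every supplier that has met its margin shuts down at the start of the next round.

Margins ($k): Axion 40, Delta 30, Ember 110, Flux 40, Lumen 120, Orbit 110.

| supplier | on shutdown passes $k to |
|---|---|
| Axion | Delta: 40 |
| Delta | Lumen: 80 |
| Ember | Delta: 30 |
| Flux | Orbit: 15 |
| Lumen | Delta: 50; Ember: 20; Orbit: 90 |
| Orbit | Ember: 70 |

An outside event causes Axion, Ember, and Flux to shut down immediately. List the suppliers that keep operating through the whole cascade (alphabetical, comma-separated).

Round 1 — Axion, Ember, Flux shut down (initial).
  Delta: +40+30 → 70 ≥ 30
  Orbit: +15 → 15 < 110
Round 2 — Delta shuts down.
  Lumen: +80 → 80 < 120
No further shutdowns.

Lumen, Orbit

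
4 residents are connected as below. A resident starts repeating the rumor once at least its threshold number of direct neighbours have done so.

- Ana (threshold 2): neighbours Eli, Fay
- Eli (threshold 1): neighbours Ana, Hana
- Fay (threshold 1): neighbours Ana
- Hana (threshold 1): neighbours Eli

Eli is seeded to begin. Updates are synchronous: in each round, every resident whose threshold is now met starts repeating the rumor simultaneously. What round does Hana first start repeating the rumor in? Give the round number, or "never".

Round 1 — Eli starts repeating the rumor (initial).
Round 2 — checking thresholds:
  Ana: 1 of 2 neighbours < 2, below threshold.
  Hana: 1 of 1 neighbours ≥ 1, starts repeating the rumor.
Round 3 — no new spreads; cascade stops.

2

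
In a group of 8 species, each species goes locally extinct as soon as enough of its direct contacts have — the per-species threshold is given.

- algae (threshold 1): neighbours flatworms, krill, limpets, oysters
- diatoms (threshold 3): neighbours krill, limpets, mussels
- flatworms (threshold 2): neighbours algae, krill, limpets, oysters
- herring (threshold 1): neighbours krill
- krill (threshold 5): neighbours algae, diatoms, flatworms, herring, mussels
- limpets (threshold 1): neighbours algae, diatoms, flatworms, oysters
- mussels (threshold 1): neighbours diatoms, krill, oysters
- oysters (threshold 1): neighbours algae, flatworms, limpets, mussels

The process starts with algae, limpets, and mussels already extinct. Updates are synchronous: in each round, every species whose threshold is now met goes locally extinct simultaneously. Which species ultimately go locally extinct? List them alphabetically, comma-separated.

Round 1 — algae, limpets, mussels go locally extinct (initial).
Round 2 — checking thresholds:
  diatoms: 2 of 3 neighbours < 3, holds.
  flatworms: 2 of 4 neighbours ≥ 2, goes locally extinct.
  krill: 2 of 5 neighbours < 5, holds.
  oysters: 3 of 4 neighbours ≥ 1, goes locally extinct.
Round 3 — no new extinctions; cascade stops.

algae, flatworms, limpets, mussels, oysters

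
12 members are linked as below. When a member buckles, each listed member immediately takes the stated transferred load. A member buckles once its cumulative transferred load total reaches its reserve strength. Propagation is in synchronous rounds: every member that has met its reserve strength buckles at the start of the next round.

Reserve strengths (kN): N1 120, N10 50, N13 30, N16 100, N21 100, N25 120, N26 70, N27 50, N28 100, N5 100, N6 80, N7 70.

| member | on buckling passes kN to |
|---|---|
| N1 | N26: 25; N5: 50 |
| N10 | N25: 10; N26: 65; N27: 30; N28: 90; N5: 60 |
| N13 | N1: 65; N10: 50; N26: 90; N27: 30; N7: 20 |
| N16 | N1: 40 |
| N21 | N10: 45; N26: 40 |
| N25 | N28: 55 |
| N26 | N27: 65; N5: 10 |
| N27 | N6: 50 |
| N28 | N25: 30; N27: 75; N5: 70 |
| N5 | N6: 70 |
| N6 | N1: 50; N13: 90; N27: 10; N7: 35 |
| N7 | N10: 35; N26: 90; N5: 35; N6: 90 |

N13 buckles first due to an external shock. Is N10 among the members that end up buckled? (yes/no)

Round 1 — N13 buckles (initial).
  N1: +65 → 65 < 120
  N10: +50 → 50 ≥ 50
  N26: +90 → 90 ≥ 70
  N27: +30 → 30 < 50
  N7: +20 → 20 < 70
Round 2 — N10, N26 buckle.
  N25: +10 → 10 < 120
  N27: +30+65 → 125 ≥ 50
  N28: +90 → 90 < 100
  N5: +60+10 → 70 < 100
Round 3 — N27 buckles.
  N6: +50 → 50 < 80
No further bucklings.

yes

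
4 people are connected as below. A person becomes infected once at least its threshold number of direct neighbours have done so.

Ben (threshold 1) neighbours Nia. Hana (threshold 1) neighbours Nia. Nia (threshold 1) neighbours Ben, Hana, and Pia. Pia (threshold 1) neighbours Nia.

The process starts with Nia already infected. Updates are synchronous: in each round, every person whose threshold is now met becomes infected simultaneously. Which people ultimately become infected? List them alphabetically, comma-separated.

Ben, Hana, Nia, Pia

Round 1 — Nia becomes infected (initial).
Round 2 — checking thresholds:
  Ben: 1 of 1 neighbours ≥ 1, becomes infected.
  Hana: 1 of 1 neighbours ≥ 1, becomes infected.
  Pia: 1 of 1 neighbours ≥ 1, becomes infected.
Round 3 — no new infections; cascade stops.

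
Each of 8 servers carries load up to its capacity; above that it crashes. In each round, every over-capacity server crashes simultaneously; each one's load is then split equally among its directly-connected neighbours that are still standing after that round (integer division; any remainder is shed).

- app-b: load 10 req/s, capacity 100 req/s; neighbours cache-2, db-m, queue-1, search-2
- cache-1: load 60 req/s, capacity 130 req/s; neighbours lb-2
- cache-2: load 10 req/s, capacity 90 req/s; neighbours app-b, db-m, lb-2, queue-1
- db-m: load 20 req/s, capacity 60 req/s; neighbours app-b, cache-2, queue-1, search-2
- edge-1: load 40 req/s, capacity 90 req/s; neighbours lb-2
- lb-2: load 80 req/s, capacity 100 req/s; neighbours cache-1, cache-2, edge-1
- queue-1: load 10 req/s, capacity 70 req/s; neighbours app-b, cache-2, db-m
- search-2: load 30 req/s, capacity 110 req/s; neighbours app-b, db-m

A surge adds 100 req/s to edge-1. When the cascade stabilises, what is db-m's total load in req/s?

60

Round 1 — edge-1 at 140 > 90. edge-1 crashes.
  edge-1 sheds 140 req/s to lb-2: 140 each.
    lb-2: 80+140 = 220 > 100
Round 2 — lb-2 crashes.
  lb-2 sheds 220 req/s to cache-1, cache-2: 110 each.
    cache-1: 60+110 = 170 > 130
    cache-2: 10+110 = 120 > 90
Round 3 — cache-1, cache-2 crash.
  cache-1 sheds 170 req/s: no online neighbours, lost.
  cache-2 sheds 120 req/s to app-b, db-m, queue-1: 40 each.
    app-b: 10+40 = 50 ≤ 100
    db-m: 20+40 = 60 ≤ 60
    queue-1: 10+40 = 50 ≤ 70
No further crashes.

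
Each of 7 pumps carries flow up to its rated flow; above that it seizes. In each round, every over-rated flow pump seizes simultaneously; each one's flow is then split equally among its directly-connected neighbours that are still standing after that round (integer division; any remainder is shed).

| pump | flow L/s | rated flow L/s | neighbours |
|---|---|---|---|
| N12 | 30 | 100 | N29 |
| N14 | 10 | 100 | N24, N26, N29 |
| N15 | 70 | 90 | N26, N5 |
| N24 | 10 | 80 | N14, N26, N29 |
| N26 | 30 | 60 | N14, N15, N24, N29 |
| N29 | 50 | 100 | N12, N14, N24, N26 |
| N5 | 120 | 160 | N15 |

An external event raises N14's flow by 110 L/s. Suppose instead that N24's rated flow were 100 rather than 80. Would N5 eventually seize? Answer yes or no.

yes

With N24's rated flow at 100:
Round 1 — N14 at 120 > 100. N14 seizes.
  N14 sheds 120 L/s to N24, N26, N29: 40 each.
    N24: 10+40 = 50 ≤ 100
    N26: 30+40 = 70 > 60
    N29: 50+40 = 90 ≤ 100
Round 2 — N26 seizes.
  N26 sheds 70 L/s to N15, N24, N29: 23 each (1 lost).
    N15: 70+23 = 93 > 90
    N24: 50+23 = 73 ≤ 100
    N29: 90+23 = 113 > 100
Round 3 — N15, N29 seize.
  N15 sheds 93 L/s to N5: 93 each.
    N5: 120+93 = 213 > 160
  N29 sheds 113 L/s to N12, N24: 56 each (1 lost).
    N12: 30+56 = 86 ≤ 100
    N24: 73+56 = 129 > 100
Round 4 — N24, N5 seize.
  N24 sheds 129 L/s: no online neighbours, lost.
  N5 sheds 213 L/s: no online neighbours, lost.
No further seizures.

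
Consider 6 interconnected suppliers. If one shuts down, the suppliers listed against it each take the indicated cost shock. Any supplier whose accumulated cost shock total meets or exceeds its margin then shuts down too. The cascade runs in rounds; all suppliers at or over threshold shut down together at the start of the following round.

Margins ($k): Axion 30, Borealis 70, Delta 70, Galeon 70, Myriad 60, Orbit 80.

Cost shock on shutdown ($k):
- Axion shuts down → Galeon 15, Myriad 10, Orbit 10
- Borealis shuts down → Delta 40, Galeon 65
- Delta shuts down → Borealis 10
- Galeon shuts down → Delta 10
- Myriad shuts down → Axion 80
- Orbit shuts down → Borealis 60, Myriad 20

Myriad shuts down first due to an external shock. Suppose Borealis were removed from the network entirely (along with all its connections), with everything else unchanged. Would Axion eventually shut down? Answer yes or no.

With Borealis removed:
Round 1 — Myriad shuts down (initial).
  Axion: +80 → 80 ≥ 30
Round 2 — Axion shuts down.
  Galeon: +15 → 15 < 70
  Orbit: +10 → 10 < 80
No further shutdowns.

yes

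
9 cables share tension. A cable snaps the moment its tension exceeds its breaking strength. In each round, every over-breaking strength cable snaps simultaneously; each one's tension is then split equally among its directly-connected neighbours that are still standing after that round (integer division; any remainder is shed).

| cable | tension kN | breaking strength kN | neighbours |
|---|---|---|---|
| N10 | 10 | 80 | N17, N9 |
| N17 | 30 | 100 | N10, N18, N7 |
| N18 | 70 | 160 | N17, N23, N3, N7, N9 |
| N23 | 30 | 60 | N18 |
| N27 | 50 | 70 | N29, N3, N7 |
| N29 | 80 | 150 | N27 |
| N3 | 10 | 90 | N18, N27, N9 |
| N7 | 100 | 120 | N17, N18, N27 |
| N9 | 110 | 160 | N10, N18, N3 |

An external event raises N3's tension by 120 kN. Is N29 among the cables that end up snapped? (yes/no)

no

Round 1 — N3 at 130 > 90. N3 snaps.
  N3 sheds 130 kN to N18, N27, N9: 43 each (1 lost).
    N18: 70+43 = 113 ≤ 160
    N27: 50+43 = 93 > 70
    N9: 110+43 = 153 ≤ 160
Round 2 — N27 snaps.
  N27 sheds 93 kN to N29, N7: 46 each (1 lost).
    N29: 80+46 = 126 ≤ 150
    N7: 100+46 = 146 > 120
Round 3 — N7 snaps.
  N7 sheds 146 kN to N17, N18: 73 each.
    N17: 30+73 = 103 > 100
    N18: 113+73 = 186 > 160
Round 4 — N17, N18 snap.
  N17 sheds 103 kN to N10: 103 each.
    N10: 10+103 = 113 > 80
  N18 sheds 186 kN to N23, N9: 93 each.
    N23: 30+93 = 123 > 60
    N9: 153+93 = 246 > 160
Round 5 — N10, N23, N9 snap.
  N10 sheds 113 kN: no online neighbours, lost.
  N23 sheds 123 kN: no online neighbours, lost.
  N9 sheds 246 kN: no online neighbours, lost.
No further breaks.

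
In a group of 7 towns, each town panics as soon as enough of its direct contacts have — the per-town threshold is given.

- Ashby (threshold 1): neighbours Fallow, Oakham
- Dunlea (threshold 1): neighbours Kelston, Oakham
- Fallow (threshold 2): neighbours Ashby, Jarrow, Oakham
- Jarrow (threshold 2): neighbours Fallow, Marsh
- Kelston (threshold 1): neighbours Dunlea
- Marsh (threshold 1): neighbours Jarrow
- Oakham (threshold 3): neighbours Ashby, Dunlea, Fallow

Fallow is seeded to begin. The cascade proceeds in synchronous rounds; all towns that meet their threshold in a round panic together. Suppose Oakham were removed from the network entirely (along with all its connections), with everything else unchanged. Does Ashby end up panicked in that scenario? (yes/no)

With Oakham removed:
Round 1 — Fallow panics (initial).
Round 2 — checking thresholds:
  Ashby: 1 of 1 neighbours ≥ 1, panics.
  Jarrow: 1 of 2 neighbours < 2, not yet.
Round 3 — no new panics; cascade stops.

yes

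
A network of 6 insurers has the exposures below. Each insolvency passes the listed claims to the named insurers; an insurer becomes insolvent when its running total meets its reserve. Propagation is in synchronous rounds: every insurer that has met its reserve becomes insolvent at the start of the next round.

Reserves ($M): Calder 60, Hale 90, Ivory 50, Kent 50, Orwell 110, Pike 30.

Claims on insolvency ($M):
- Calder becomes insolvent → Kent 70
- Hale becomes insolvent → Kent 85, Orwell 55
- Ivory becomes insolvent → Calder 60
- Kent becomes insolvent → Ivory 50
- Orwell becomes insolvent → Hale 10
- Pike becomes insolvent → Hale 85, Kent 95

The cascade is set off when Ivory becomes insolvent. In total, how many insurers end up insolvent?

3

Round 1 — Ivory becomes insolvent (initial).
  Calder: +60 → 60 ≥ 60
Round 2 — Calder becomes insolvent.
  Kent: +70 → 70 ≥ 50
Round 3 — Kent becomes insolvent.
No further insolvencies.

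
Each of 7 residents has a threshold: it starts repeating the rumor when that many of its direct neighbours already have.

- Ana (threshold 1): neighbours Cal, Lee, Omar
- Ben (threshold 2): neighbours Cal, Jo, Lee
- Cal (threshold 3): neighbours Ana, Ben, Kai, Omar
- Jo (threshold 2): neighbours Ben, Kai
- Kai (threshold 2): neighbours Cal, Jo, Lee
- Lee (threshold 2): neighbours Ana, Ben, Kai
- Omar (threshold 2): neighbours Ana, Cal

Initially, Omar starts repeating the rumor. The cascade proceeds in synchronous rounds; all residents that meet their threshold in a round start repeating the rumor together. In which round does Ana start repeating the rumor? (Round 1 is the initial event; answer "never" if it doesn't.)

2

Round 1 — Omar starts repeating the rumor (initial).
Round 2 — checking thresholds:
  Ana: 1 of 3 neighbours ≥ 1, starts repeating the rumor.
  Cal: 1 of 4 neighbours < 3, below threshold.
Round 3 — no new spreads; cascade stops.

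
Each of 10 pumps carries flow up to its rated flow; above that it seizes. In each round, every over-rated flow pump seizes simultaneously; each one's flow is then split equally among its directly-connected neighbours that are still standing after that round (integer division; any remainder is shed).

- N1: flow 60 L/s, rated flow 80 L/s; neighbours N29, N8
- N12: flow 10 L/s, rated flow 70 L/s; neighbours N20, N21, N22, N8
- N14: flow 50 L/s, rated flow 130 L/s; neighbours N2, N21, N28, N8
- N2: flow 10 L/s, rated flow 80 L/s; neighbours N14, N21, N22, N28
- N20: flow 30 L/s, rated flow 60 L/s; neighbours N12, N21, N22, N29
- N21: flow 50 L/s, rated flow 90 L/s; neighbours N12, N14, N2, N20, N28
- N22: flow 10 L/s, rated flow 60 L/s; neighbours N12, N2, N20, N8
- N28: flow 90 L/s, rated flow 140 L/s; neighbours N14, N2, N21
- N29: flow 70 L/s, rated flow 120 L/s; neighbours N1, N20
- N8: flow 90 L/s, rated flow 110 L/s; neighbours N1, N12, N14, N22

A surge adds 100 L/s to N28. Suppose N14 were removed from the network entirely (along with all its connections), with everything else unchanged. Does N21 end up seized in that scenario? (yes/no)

With N14 removed:
Round 1 — N28 at 190 > 140. N28 seizes.
  N28 sheds 190 L/s to N2, N21: 95 each.
    N2: 10+95 = 105 > 80
    N21: 50+95 = 145 > 90
Round 2 — N2, N21 seize.
  N2 sheds 105 L/s to N22: 105 each.
    N22: 10+105 = 115 > 60
  N21 sheds 145 L/s to N12, N20: 72 each (1 lost).
    N12: 10+72 = 82 > 70
    N20: 30+72 = 102 > 60
Round 3 — N12, N20, N22 seize.
  N12 sheds 82 L/s to N8: 82 each.
    N8: 90+82 = 172 > 110
  N20 sheds 102 L/s to N29: 102 each.
    N29: 70+102 = 172 > 120
  N22 sheds 115 L/s to N8: 115 each.
    N8: 172+115 = 287 > 110
Round 4 — N29, N8 seize.
  N29 sheds 172 L/s to N1: 172 each.
    N1: 60+172 = 232 > 80
  N8 sheds 287 L/s to N1: 287 each.
    N1: 232+287 = 519 > 80
Round 5 — N1 seizes.
  N1 sheds 519 L/s: no online neighbours, lost.
No further seizures.

yes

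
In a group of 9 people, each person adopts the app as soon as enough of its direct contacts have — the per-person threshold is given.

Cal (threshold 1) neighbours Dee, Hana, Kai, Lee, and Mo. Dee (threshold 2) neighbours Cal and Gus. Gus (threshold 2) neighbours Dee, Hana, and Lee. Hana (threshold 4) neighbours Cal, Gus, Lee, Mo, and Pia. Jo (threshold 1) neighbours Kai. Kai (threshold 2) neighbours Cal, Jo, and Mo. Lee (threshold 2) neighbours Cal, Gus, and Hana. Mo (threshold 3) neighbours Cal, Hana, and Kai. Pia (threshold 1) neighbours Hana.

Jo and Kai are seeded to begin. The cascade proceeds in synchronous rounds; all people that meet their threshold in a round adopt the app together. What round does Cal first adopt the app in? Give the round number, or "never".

2

Round 1 — Jo, Kai adopt the app (initial).
Round 2 — checking thresholds:
  Cal: 1 of 5 neighbours ≥ 1, adopts the app.
  Mo: 1 of 3 neighbours < 3, not yet.
Round 3 — no new adoptions; cascade stops.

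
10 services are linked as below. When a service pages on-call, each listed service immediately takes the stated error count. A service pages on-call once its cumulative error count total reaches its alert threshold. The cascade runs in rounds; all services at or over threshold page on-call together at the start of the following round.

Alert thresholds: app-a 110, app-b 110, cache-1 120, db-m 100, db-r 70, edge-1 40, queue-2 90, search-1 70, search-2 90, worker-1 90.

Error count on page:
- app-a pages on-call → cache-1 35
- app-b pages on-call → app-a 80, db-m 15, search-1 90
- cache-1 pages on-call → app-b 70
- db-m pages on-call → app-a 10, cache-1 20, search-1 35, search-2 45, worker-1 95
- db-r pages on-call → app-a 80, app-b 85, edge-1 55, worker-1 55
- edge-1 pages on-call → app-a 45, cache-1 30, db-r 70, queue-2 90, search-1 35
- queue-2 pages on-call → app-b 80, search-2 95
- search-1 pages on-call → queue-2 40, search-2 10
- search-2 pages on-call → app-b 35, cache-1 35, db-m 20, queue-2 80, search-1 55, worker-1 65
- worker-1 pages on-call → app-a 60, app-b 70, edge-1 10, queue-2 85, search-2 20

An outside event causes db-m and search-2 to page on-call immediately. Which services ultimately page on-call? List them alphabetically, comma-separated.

Round 1 — db-m, search-2 page on-call (initial).
  app-a: +10 → 10 < 110
  app-b: +35 → 35 < 110
  cache-1: +20+35 → 55 < 120
  queue-2: +80 → 80 < 90
  search-1: +35+55 → 90 ≥ 70
  worker-1: +95+65 → 160 ≥ 90
Round 2 — search-1, worker-1 page on-call.
  app-a: +60 → 70 < 110
  app-b: +70 → 105 < 110
  edge-1: +10 → 10 < 40
  queue-2: +40+85 → 205 ≥ 90
Round 3 — queue-2 pages on-call.
  app-b: +80 → 185 ≥ 110
Round 4 — app-b pages on-call.
  app-a: +80 → 150 ≥ 110
Round 5 — app-a pages on-call.
  cache-1: +35 → 90 < 120
No further pages.

app-a, app-b, db-m, queue-2, search-1, search-2, worker-1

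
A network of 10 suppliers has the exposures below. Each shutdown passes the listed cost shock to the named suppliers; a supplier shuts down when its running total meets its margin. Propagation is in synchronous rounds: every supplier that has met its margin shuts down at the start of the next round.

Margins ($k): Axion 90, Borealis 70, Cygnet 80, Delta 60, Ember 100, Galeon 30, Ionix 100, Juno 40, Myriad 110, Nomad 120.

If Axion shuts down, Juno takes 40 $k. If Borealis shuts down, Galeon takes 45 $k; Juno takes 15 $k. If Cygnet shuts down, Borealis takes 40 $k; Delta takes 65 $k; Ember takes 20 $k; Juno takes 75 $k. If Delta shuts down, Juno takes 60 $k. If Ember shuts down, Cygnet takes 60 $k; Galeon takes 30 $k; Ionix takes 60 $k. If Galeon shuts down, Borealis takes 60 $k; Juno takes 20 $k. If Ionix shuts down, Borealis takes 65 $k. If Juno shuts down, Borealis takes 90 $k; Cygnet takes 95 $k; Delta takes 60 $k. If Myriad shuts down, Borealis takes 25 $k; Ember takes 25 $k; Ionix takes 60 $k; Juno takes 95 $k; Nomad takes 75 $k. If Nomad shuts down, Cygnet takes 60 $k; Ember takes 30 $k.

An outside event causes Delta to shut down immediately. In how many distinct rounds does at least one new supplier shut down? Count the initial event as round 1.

4

Round 1 — Delta shuts down (initial).
  Juno: +60 → 60 ≥ 40
Round 2 — Juno shuts down.
  Borealis: +90 → 90 ≥ 70
  Cygnet: +95 → 95 ≥ 80
Round 3 — Borealis, Cygnet shut down.
  Ember: +20 → 20 < 100
  Galeon: +45 → 45 ≥ 30
Round 4 — Galeon shuts down.
No further shutdowns.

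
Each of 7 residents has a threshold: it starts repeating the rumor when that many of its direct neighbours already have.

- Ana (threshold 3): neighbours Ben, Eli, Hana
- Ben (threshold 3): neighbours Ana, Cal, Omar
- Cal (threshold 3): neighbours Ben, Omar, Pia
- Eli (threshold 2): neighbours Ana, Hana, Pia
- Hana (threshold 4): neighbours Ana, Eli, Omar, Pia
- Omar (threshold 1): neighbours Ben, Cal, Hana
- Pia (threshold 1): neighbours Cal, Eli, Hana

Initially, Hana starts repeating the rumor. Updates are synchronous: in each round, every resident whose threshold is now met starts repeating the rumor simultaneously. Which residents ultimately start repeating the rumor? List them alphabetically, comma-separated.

Eli, Hana, Omar, Pia

Round 1 — Hana starts repeating the rumor (initial).
Round 2 — checking thresholds:
  Ana: 1 of 3 neighbours < 3, holds.
  Eli: 1 of 3 neighbours < 2, holds.
  Omar: 1 of 3 neighbours ≥ 1, starts repeating the rumor.
  Pia: 1 of 3 neighbours ≥ 1, starts repeating the rumor.
Round 3 — checking thresholds:
  Ana: 1 of 3 neighbours < 3, holds.
  Ben: 1 of 3 neighbours < 3, holds.
  Cal: 2 of 3 neighbours < 3, holds.
  Eli: 2 of 3 neighbours ≥ 2, starts repeating the rumor.
Round 4 — no new spreads; cascade stops.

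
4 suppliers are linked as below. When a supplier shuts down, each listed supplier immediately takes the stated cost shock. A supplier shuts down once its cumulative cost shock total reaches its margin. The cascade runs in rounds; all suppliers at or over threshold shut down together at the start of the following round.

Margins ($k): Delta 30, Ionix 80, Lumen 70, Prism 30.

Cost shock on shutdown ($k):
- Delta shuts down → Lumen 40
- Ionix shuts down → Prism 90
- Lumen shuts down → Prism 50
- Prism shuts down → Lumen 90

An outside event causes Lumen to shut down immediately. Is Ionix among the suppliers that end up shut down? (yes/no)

no

Round 1 — Lumen shuts down (initial).
  Prism: +50 → 50 ≥ 30
Round 2 — Prism shuts down.
No further shutdowns.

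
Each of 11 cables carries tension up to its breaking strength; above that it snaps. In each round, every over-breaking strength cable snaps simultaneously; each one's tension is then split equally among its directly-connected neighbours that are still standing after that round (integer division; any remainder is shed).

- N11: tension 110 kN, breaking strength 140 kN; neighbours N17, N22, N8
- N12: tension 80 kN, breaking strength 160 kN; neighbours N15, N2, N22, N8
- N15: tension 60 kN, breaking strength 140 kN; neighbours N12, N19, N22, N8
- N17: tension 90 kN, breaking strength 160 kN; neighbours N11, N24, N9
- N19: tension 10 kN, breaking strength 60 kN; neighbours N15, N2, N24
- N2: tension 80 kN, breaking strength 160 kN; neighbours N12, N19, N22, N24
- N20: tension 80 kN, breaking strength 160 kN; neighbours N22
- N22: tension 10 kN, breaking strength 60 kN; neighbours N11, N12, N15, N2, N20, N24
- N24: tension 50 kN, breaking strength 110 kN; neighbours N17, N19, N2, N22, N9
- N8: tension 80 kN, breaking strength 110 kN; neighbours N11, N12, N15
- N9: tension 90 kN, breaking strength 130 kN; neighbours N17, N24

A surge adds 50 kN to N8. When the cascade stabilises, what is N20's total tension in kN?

Round 1 — N8 at 130 > 110. N8 snaps.
  N8 sheds 130 kN to N11, N12, N15: 43 each (1 lost).
    N11: 110+43 = 153 > 140
    N12: 80+43 = 123 ≤ 160
    N15: 60+43 = 103 ≤ 140
Round 2 — N11 snaps.
  N11 sheds 153 kN to N17, N22: 76 each (1 lost).
    N17: 90+76 = 166 > 160
    N22: 10+76 = 86 > 60
Round 3 — N17, N22 snap.
  N17 sheds 166 kN to N24, N9: 83 each.
    N24: 50+83 = 133 > 110
    N9: 90+83 = 173 > 130
  N22 sheds 86 kN to N12, N15, N2, N20, N24: 17 each (1 lost).
    N12: 123+17 = 140 ≤ 160
    N15: 103+17 = 120 ≤ 140
    N2: 80+17 = 97 ≤ 160
    N20: 80+17 = 97 ≤ 160
    N24: 133+17 = 150 > 110
Round 4 — N24, N9 snap.
  N24 sheds 150 kN to N19, N2: 75 each.
    N19: 10+75 = 85 > 60
    N2: 97+75 = 172 > 160
  N9 sheds 173 kN: no online neighbours, lost.
Round 5 — N19, N2 snap.
  N19 sheds 85 kN to N15: 85 each.
    N15: 120+85 = 205 > 140
  N2 sheds 172 kN to N12: 172 each.
    N12: 140+172 = 312 > 160
Round 6 — N12, N15 snap.
  N12 sheds 312 kN: no online neighbours, lost.
  N15 sheds 205 kN: no online neighbours, lost.
No further breaks.

97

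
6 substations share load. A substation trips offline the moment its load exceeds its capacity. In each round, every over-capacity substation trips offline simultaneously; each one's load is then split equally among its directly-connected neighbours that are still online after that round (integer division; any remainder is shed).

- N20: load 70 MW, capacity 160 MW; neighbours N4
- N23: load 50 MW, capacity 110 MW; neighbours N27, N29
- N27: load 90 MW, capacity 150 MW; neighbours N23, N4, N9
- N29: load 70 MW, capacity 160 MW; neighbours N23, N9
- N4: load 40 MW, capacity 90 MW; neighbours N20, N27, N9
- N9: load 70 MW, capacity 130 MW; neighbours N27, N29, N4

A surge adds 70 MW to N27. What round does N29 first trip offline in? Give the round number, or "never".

4

Round 1 — N27 at 160 > 150. N27 trips offline.
  N27 sheds 160 MW to N23, N4, N9: 53 each (1 lost).
    N23: 50+53 = 103 ≤ 110
    N4: 40+53 = 93 > 90
    N9: 70+53 = 123 ≤ 130
Round 2 — N4 trips offline.
  N4 sheds 93 MW to N20, N9: 46 each (1 lost).
    N20: 70+46 = 116 ≤ 160
    N9: 123+46 = 169 > 130
Round 3 — N9 trips offline.
  N9 sheds 169 MW to N29: 169 each.
    N29: 70+169 = 239 > 160
Round 4 — N29 trips offline.
  N29 sheds 239 MW to N23: 239 each.
    N23: 103+239 = 342 > 110
Round 5 — N23 trips offline.
  N23 sheds 342 MW: no online neighbours, lost.
No further trips.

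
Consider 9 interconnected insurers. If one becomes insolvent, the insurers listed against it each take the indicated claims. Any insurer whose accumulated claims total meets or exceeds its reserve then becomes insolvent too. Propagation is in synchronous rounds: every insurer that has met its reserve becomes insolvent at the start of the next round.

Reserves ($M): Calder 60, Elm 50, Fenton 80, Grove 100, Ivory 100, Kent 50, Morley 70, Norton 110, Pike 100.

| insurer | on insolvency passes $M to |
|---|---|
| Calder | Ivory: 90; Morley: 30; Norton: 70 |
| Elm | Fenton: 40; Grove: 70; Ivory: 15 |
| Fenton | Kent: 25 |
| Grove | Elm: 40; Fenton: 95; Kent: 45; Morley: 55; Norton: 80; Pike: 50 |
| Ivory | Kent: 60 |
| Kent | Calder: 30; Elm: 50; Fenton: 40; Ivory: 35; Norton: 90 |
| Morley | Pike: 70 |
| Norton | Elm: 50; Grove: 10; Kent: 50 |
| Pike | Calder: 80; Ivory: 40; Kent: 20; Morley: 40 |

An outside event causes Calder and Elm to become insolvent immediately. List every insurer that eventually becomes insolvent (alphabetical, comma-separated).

Round 1 — Calder, Elm become insolvent (initial).
  Fenton: +40 → 40 < 80
  Grove: +70 → 70 < 100
  Ivory: +90+15 → 105 ≥ 100
  Morley: +30 → 30 < 70
  Norton: +70 → 70 < 110
Round 2 — Ivory becomes insolvent.
  Kent: +60 → 60 ≥ 50
Round 3 — Kent becomes insolvent.
  Fenton: +40 → 80 ≥ 80
  Norton: +90 → 160 ≥ 110
Round 4 — Fenton, Norton become insolvent.
  Grove: +10 → 80 < 100
No further insolvencies.

Calder, Elm, Fenton, Ivory, Kent, Norton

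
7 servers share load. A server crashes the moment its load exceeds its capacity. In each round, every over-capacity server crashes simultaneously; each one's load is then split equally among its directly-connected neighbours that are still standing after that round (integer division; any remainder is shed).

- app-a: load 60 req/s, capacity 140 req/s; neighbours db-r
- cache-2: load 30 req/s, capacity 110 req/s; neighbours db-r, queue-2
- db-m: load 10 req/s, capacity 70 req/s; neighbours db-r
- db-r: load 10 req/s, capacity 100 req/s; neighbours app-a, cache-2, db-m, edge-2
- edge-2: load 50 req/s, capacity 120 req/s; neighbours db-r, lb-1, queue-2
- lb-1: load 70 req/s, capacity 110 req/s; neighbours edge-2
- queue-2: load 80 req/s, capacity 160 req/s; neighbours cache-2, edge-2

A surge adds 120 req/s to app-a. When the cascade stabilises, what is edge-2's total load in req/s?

Round 1 — app-a at 180 > 140. app-a crashes.
  app-a sheds 180 req/s to db-r: 180 each.
    db-r: 10+180 = 190 > 100
Round 2 — db-r crashes.
  db-r sheds 190 req/s to cache-2, db-m, edge-2: 63 each (1 lost).
    cache-2: 30+63 = 93 ≤ 110
    db-m: 10+63 = 73 > 70
    edge-2: 50+63 = 113 ≤ 120
Round 3 — db-m crashes.
  db-m sheds 73 req/s: no online neighbours, lost.
No further crashes.

113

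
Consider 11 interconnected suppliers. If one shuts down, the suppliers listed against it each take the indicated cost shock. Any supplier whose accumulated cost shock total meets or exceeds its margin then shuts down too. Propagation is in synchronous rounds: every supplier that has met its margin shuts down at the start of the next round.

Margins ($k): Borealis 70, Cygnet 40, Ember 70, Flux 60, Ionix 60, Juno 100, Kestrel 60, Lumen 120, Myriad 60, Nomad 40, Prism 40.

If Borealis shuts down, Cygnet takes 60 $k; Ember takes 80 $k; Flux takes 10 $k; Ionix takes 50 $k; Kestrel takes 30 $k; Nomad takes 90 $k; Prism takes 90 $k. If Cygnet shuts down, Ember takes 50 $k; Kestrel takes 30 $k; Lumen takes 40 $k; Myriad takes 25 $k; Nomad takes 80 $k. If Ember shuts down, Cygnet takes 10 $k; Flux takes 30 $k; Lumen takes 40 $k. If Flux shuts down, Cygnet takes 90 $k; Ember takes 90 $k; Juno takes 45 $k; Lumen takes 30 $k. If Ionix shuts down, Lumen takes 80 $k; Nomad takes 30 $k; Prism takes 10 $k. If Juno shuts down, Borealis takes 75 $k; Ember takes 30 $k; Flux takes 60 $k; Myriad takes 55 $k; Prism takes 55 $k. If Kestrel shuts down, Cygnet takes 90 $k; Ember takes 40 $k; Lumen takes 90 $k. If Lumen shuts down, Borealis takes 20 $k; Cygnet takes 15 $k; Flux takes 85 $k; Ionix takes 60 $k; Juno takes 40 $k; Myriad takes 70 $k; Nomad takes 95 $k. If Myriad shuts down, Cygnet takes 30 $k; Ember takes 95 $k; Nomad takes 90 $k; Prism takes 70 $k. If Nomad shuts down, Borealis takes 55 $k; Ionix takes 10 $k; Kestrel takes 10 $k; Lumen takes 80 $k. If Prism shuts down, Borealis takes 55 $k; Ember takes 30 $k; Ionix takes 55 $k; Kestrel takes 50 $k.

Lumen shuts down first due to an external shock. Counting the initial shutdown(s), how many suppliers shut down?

10

Round 1 — Lumen shuts down (initial).
  Borealis: +20 → 20 < 70
  Cygnet: +15 → 15 < 40
  Flux: +85 → 85 ≥ 60
  Ionix: +60 → 60 ≥ 60
  Juno: +40 → 40 < 100
  Myriad: +70 → 70 ≥ 60
  Nomad: +95 → 95 ≥ 40
Round 2 — Flux, Ionix, Myriad, Nomad shut down.
  Borealis: +55 → 75 ≥ 70
  Cygnet: +90+30 → 135 ≥ 40
  Ember: +90+95 → 185 ≥ 70
  Juno: +45 → 85 < 100
  Kestrel: +10 → 10 < 60
  Prism: +10+70 → 80 ≥ 40
Round 3 — Borealis, Cygnet, Ember, Prism shut down.
  Kestrel: +30+30+50 → 120 ≥ 60
Round 4 — Kestrel shuts down.
No further shutdowns.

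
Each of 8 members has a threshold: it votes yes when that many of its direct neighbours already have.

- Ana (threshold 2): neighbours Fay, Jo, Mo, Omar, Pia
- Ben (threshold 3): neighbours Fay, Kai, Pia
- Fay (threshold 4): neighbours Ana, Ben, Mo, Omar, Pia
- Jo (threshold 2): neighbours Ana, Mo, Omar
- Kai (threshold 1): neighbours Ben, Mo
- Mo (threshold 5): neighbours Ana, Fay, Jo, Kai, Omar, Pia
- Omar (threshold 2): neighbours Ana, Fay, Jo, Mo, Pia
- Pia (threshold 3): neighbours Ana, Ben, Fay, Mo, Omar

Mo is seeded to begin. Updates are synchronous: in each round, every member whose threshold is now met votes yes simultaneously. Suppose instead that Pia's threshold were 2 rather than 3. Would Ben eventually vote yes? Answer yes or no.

With Pia's threshold at 2:
Round 1 — Mo votes yes (initial).
Round 2 — checking thresholds:
  Ana: 1 of 5 neighbours < 2, below threshold.
  Fay: 1 of 5 neighbours < 4, below threshold.
  Jo: 1 of 3 neighbours < 2, below threshold.
  Kai: 1 of 2 neighbours ≥ 1, votes yes.
  Omar: 1 of 5 neighbours < 2, below threshold.
  Pia: 1 of 5 neighbours < 2, below threshold.
Round 3 — no new yes votes; cascade stops.

no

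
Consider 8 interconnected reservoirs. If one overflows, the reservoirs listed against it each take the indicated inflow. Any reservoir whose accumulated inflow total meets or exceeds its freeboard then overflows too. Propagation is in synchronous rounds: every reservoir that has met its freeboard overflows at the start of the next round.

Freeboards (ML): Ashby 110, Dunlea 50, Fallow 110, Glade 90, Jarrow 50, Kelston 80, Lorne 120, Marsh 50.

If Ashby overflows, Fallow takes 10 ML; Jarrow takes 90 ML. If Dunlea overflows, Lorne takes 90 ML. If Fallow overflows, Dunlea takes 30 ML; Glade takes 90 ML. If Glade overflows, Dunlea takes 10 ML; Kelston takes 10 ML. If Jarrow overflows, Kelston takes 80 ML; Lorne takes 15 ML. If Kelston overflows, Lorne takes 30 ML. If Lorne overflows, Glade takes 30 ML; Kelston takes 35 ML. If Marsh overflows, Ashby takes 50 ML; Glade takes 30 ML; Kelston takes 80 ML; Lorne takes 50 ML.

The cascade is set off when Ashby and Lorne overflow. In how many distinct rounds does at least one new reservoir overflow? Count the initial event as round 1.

3

Round 1 — Ashby, Lorne overflow (initial).
  Fallow: +10 → 10 < 110
  Glade: +30 → 30 < 90
  Jarrow: +90 → 90 ≥ 50
  Kelston: +35 → 35 < 80
Round 2 — Jarrow overflows.
  Kelston: +80 → 115 ≥ 80
Round 3 — Kelston overflows.
No further overflows.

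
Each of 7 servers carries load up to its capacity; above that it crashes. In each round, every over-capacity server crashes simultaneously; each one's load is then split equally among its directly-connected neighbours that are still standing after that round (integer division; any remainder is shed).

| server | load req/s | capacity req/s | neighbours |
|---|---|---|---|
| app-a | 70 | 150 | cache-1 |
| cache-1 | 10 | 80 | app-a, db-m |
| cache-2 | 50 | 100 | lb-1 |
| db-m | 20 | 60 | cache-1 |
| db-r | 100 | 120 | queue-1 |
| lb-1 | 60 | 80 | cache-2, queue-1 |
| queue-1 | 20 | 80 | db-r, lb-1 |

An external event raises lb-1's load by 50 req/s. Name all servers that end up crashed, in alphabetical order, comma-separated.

cache-2, lb-1

Round 1 — lb-1 at 110 > 80. lb-1 crashes.
  lb-1 sheds 110 req/s to cache-2, queue-1: 55 each.
    cache-2: 50+55 = 105 > 100
    queue-1: 20+55 = 75 ≤ 80
Round 2 — cache-2 crashes.
  cache-2 sheds 105 req/s: no online neighbours, lost.
No further crashes.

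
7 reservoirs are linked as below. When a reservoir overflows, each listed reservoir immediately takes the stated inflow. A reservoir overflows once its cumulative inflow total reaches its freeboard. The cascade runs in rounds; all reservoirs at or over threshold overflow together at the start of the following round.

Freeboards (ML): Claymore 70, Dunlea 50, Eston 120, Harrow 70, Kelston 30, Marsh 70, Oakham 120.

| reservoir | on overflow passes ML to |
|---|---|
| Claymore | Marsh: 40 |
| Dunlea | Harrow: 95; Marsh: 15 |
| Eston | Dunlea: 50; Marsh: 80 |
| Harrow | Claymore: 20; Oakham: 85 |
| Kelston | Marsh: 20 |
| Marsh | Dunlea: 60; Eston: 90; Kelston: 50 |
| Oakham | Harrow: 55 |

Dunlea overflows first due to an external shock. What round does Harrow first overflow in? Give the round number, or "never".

Round 1 — Dunlea overflows (initial).
  Harrow: +95 → 95 ≥ 70
  Marsh: +15 → 15 < 70
Round 2 — Harrow overflows.
  Claymore: +20 → 20 < 70
  Oakham: +85 → 85 < 120
No further overflows.

2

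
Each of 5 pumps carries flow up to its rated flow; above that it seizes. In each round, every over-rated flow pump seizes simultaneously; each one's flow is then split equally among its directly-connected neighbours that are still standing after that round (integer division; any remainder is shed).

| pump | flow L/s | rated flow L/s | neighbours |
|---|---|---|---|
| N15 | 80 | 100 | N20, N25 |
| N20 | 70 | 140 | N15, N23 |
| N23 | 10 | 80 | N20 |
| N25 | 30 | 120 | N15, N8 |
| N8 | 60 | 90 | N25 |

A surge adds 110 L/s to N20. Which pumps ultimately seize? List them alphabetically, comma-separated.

N15, N20, N23, N25, N8

Round 1 — N20 at 180 > 140. N20 seizes.
  N20 sheds 180 L/s to N15, N23: 90 each.
    N15: 80+90 = 170 > 100
    N23: 10+90 = 100 > 80
Round 2 — N15, N23 seize.
  N15 sheds 170 L/s to N25: 170 each.
    N25: 30+170 = 200 > 120
  N23 sheds 100 L/s: no online neighbours, lost.
Round 3 — N25 seizes.
  N25 sheds 200 L/s to N8: 200 each.
    N8: 60+200 = 260 > 90
Round 4 — N8 seizes.
  N8 sheds 260 L/s: no online neighbours, lost.
No further seizures.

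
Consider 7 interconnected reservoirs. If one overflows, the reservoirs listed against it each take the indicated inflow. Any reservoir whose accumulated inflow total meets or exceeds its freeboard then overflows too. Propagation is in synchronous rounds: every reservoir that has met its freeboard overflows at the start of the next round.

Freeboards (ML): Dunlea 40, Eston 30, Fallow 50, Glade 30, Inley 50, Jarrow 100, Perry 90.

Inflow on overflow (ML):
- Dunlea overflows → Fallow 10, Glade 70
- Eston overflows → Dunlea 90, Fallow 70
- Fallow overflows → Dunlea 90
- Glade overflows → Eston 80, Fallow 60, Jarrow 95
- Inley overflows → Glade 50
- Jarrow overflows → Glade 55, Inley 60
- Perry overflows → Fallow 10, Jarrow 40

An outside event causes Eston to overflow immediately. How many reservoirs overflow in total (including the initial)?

Round 1 — Eston overflows (initial).
  Dunlea: +90 → 90 ≥ 40
  Fallow: +70 → 70 ≥ 50
Round 2 — Dunlea, Fallow overflow.
  Glade: +70 → 70 ≥ 30
Round 3 — Glade overflows.
  Jarrow: +95 → 95 < 100
No further overflows.

4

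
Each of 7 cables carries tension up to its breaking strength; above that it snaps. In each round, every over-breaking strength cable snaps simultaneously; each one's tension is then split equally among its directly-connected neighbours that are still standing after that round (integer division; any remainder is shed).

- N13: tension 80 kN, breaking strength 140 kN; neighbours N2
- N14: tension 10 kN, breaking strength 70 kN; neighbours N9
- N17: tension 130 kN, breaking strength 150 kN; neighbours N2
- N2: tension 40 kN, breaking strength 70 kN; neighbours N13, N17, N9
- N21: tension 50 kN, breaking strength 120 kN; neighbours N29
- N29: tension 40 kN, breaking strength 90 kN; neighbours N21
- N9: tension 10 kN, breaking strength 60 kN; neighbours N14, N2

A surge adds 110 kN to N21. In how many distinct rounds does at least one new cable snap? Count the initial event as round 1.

Round 1 — N21 at 160 > 120. N21 snaps.
  N21 sheds 160 kN to N29: 160 each.
    N29: 40+160 = 200 > 90
Round 2 — N29 snaps.
  N29 sheds 200 kN: no online neighbours, lost.
No further breaks.

2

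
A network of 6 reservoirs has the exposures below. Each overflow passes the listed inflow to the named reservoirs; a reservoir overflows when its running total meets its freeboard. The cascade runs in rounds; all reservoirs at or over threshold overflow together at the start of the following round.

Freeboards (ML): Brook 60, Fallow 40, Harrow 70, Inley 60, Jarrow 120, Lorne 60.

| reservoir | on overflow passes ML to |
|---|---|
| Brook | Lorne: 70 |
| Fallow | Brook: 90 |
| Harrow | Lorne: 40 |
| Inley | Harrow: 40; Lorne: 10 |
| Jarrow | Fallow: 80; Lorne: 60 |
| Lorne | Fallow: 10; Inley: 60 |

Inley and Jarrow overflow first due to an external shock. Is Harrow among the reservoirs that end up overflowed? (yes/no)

no

Round 1 — Inley, Jarrow overflow (initial).
  Fallow: +80 → 80 ≥ 40
  Harrow: +40 → 40 < 70
  Lorne: +10+60 → 70 ≥ 60
Round 2 — Fallow, Lorne overflow.
  Brook: +90 → 90 ≥ 60
Round 3 — Brook overflows.
No further overflows.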